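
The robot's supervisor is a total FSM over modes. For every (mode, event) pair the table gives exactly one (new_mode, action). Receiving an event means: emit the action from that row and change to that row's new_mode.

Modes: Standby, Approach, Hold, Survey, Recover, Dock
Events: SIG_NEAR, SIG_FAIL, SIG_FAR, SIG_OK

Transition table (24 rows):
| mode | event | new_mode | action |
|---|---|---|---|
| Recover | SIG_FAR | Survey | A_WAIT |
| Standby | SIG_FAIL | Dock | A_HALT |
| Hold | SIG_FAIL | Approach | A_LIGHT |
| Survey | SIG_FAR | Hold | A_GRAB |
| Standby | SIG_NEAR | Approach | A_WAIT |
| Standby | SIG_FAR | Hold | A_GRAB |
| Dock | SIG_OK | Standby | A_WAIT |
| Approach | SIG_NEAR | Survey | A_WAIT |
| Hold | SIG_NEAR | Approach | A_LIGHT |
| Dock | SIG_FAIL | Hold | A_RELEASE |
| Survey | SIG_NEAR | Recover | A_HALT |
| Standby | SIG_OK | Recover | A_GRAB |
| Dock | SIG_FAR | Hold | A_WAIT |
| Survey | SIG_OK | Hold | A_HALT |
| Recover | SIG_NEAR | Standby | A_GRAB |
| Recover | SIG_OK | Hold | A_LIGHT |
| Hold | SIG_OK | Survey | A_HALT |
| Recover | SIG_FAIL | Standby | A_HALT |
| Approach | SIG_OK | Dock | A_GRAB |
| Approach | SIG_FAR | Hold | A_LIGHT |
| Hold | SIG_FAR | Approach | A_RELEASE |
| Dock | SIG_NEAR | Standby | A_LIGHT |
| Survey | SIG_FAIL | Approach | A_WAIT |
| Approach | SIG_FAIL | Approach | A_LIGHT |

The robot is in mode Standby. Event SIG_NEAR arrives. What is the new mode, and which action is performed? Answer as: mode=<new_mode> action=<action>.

mode=Approach action=A_WAIT

current mode = Standby; filter table to that mode:
  (Standby, SIG_FAIL) → (Dock, A_HALT)
  (Standby, SIG_NEAR) → (Approach, A_WAIT)  ← event matches
  (Standby, SIG_FAR) → (Hold, A_GRAB)
  (Standby, SIG_OK) → (Recover, A_GRAB)
event = SIG_NEAR selects (Approach, A_WAIT)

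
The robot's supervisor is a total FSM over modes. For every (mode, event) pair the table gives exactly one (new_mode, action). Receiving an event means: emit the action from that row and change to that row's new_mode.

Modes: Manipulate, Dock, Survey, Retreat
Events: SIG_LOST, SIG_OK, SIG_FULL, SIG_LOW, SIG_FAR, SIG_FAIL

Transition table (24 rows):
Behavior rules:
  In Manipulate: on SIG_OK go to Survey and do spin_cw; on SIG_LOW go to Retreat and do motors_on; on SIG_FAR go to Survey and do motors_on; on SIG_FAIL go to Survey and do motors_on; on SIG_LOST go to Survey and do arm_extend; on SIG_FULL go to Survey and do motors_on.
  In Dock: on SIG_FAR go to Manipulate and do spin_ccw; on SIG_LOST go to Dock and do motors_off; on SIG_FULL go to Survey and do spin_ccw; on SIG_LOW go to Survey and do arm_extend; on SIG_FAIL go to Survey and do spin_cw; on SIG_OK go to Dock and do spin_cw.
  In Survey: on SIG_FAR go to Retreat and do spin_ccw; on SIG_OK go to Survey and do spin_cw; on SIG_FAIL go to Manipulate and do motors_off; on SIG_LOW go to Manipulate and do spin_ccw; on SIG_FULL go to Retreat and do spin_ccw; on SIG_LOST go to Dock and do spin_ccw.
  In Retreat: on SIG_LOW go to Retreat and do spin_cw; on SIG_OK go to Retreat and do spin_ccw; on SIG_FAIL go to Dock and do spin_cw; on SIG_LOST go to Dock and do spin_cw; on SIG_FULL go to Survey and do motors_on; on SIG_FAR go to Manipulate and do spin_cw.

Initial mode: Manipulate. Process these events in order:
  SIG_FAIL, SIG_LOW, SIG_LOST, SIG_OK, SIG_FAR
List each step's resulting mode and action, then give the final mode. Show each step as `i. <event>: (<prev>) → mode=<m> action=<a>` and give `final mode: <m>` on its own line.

1. SIG_FAIL: (Manipulate) → mode=Survey action=motors_on
2. SIG_LOW: (Survey) → mode=Manipulate action=spin_ccw
3. SIG_LOST: (Manipulate) → mode=Survey action=arm_extend
4. SIG_OK: (Survey) → mode=Survey action=spin_cw
5. SIG_FAR: (Survey) → mode=Retreat action=spin_ccw

final mode: Retreat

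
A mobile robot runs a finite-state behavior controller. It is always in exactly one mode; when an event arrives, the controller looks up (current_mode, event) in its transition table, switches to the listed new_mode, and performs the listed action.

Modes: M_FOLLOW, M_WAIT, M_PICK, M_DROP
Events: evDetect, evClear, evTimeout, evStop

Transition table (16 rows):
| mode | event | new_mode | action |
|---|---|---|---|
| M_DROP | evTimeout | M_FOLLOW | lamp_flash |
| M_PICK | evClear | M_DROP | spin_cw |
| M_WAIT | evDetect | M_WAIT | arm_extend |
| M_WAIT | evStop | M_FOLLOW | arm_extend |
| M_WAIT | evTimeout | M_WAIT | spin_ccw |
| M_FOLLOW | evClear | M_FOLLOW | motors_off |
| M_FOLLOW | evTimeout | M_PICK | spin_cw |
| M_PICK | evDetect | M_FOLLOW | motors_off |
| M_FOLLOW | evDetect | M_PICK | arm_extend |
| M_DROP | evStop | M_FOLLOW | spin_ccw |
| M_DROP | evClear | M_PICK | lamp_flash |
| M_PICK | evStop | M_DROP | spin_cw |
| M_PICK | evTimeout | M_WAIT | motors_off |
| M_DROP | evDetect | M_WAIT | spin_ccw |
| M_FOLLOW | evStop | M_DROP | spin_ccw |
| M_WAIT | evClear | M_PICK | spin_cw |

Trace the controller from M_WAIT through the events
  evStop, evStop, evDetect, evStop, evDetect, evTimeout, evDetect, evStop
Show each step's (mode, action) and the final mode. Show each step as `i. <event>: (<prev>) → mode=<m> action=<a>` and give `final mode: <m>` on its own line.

final mode: M_FOLLOW

1. evStop: (M_WAIT) → mode=M_FOLLOW action=arm_extend
2. evStop: (M_FOLLOW) → mode=M_DROP action=spin_ccw
3. evDetect: (M_DROP) → mode=M_WAIT action=spin_ccw
4. evStop: (M_WAIT) → mode=M_FOLLOW action=arm_extend
5. evDetect: (M_FOLLOW) → mode=M_PICK action=arm_extend
6. evTimeout: (M_PICK) → mode=M_WAIT action=motors_off
7. evDetect: (M_WAIT) → mode=M_WAIT action=arm_extend
8. evStop: (M_WAIT) → mode=M_FOLLOW action=arm_extend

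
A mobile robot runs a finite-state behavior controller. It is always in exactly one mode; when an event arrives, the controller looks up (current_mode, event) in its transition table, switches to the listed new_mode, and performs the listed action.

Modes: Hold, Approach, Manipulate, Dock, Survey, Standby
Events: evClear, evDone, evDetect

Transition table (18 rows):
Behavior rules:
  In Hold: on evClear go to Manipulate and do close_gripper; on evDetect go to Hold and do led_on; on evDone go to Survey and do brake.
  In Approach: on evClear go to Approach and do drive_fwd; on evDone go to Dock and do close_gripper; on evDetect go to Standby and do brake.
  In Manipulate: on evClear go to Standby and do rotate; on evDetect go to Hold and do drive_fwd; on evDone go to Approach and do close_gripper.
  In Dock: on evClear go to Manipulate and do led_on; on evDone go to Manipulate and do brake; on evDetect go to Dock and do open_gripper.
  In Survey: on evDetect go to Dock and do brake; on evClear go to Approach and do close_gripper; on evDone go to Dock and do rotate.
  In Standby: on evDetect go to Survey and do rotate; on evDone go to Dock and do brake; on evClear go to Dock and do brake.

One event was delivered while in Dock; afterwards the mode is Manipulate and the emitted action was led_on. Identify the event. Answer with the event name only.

evClear

try evClear: (Dock, evClear) → (Manipulate, led_on)  ← matches
try evDone: (Dock, evDone) → (Manipulate, brake)
try evDetect: (Dock, evDetect) → (Dock, open_gripper)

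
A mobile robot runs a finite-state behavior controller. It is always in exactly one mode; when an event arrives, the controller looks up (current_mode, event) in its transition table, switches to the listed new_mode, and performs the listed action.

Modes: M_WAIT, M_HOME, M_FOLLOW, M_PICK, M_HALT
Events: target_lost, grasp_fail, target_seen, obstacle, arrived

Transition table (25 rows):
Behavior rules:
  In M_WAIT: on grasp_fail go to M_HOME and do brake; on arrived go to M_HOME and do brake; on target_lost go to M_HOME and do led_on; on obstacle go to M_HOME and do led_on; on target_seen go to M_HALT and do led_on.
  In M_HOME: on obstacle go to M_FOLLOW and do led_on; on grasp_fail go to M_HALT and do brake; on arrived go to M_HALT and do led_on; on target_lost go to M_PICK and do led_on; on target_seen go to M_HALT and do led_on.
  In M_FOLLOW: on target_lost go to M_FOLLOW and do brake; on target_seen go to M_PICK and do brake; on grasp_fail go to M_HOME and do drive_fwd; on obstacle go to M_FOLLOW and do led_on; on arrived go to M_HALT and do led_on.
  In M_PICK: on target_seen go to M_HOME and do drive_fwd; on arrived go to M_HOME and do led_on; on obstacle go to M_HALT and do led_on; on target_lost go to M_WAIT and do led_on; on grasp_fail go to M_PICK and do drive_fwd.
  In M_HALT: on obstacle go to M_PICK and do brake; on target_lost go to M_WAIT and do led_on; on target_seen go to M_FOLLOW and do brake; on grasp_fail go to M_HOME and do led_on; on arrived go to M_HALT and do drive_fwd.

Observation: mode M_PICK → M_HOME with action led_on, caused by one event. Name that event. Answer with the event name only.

try target_lost: (M_PICK, target_lost) → (M_WAIT, led_on)
try grasp_fail: (M_PICK, grasp_fail) → (M_PICK, drive_fwd)
try target_seen: (M_PICK, target_seen) → (M_HOME, drive_fwd)
try obstacle: (M_PICK, obstacle) → (M_HALT, led_on)
try arrived: (M_PICK, arrived) → (M_HOME, led_on)  ← matches

arrived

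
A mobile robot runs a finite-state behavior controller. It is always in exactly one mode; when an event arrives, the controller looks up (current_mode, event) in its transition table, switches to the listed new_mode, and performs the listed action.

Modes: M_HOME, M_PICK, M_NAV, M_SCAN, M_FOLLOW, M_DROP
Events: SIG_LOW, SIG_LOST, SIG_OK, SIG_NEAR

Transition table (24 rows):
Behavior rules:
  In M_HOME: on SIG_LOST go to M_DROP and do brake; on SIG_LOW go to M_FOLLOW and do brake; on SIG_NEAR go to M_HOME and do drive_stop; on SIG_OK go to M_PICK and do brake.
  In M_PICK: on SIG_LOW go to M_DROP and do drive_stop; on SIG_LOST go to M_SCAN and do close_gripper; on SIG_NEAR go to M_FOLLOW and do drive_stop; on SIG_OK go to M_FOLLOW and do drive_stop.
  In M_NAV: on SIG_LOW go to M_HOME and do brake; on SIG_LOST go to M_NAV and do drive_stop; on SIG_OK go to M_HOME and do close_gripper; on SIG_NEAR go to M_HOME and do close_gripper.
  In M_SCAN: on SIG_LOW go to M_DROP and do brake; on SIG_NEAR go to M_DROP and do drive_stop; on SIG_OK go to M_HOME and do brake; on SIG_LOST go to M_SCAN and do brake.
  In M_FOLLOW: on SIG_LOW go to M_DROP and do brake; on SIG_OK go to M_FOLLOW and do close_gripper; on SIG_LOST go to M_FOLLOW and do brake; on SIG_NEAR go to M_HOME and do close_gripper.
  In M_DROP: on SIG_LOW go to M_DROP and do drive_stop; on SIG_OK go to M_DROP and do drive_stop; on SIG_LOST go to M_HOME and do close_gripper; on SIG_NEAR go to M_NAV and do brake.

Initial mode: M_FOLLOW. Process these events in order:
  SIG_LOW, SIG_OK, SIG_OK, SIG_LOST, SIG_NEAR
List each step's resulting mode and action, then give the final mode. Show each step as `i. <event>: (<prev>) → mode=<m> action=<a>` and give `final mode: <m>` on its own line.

final mode: M_HOME

1. SIG_LOW: (M_FOLLOW) → mode=M_DROP action=brake
2. SIG_OK: (M_DROP) → mode=M_DROP action=drive_stop
3. SIG_OK: (M_DROP) → mode=M_DROP action=drive_stop
4. SIG_LOST: (M_DROP) → mode=M_HOME action=close_gripper
5. SIG_NEAR: (M_HOME) → mode=M_HOME action=drive_stop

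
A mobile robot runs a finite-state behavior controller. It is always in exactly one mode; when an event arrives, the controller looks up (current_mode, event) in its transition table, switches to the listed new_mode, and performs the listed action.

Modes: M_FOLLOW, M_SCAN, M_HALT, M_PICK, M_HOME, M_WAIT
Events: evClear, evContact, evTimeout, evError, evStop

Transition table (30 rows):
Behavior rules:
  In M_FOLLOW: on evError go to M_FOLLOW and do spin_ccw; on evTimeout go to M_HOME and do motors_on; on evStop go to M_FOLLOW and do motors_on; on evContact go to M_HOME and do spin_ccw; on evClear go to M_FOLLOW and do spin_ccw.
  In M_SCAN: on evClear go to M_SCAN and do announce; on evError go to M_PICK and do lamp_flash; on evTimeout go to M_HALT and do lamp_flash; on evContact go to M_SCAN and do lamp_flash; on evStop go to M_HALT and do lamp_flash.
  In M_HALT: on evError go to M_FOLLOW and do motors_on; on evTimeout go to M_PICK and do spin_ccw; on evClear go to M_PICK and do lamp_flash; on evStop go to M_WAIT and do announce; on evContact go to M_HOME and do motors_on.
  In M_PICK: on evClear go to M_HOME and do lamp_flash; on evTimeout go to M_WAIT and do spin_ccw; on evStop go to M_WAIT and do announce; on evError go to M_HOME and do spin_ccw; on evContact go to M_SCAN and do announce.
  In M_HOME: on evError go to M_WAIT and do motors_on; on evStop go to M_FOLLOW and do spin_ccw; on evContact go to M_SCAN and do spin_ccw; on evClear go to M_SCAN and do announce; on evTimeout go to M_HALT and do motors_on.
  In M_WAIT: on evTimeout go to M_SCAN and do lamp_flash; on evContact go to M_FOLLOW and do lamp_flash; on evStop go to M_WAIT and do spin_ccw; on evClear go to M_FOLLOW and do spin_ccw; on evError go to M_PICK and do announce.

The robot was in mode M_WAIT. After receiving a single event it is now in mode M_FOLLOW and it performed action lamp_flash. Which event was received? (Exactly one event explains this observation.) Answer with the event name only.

evContact

try evClear: (M_WAIT, evClear) → (M_FOLLOW, spin_ccw)
try evContact: (M_WAIT, evContact) → (M_FOLLOW, lamp_flash)  ← matches
try evTimeout: (M_WAIT, evTimeout) → (M_SCAN, lamp_flash)
try evError: (M_WAIT, evError) → (M_PICK, announce)
try evStop: (M_WAIT, evStop) → (M_WAIT, spin_ccw)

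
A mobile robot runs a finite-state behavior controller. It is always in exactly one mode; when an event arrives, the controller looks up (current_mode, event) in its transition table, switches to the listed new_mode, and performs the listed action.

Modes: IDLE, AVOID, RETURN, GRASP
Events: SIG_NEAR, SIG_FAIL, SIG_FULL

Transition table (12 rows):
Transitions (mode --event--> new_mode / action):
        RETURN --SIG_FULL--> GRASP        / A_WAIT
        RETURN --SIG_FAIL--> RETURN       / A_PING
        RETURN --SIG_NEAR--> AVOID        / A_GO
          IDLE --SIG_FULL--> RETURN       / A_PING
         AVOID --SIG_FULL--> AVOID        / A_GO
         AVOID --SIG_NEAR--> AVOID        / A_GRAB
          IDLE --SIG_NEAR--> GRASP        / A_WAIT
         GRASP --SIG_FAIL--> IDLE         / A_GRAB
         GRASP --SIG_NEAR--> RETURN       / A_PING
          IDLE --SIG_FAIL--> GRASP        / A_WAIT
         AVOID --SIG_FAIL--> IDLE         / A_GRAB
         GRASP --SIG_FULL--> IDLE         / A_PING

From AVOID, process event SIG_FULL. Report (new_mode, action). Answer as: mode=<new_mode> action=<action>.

current mode = AVOID; filter table to that mode:
  (AVOID, SIG_FULL) → (AVOID, A_GO)  ← event matches
  (AVOID, SIG_NEAR) → (AVOID, A_GRAB)
  (AVOID, SIG_FAIL) → (IDLE, A_GRAB)
event = SIG_FULL selects (AVOID, A_GO)

mode=AVOID action=A_GO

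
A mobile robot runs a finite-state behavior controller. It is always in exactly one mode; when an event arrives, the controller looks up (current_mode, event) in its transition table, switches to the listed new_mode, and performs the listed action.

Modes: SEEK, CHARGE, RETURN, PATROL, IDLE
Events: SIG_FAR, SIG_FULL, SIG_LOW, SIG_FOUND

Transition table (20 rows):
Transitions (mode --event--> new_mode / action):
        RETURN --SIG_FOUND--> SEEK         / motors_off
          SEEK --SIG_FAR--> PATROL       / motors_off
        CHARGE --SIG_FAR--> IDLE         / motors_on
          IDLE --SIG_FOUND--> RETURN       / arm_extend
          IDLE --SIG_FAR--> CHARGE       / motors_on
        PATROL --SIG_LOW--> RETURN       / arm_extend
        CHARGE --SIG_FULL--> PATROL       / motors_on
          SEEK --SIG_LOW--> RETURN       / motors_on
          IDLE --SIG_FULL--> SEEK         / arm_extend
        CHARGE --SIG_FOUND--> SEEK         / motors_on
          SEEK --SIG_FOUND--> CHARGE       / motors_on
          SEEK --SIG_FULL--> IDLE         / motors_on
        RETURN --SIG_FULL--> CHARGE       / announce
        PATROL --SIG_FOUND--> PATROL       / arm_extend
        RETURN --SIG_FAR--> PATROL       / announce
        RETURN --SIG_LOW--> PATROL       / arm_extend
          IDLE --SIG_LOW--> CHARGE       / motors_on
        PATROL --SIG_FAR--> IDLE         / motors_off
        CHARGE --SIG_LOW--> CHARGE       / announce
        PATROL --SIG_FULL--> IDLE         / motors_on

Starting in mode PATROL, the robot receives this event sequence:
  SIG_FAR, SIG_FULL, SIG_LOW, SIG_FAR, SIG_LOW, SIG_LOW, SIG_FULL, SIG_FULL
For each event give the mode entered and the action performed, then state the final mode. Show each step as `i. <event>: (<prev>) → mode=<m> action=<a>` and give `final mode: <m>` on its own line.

1. SIG_FAR: (PATROL) → mode=IDLE action=motors_off
2. SIG_FULL: (IDLE) → mode=SEEK action=arm_extend
3. SIG_LOW: (SEEK) → mode=RETURN action=motors_on
4. SIG_FAR: (RETURN) → mode=PATROL action=announce
5. SIG_LOW: (PATROL) → mode=RETURN action=arm_extend
6. SIG_LOW: (RETURN) → mode=PATROL action=arm_extend
7. SIG_FULL: (PATROL) → mode=IDLE action=motors_on
8. SIG_FULL: (IDLE) → mode=SEEK action=arm_extend

final mode: SEEK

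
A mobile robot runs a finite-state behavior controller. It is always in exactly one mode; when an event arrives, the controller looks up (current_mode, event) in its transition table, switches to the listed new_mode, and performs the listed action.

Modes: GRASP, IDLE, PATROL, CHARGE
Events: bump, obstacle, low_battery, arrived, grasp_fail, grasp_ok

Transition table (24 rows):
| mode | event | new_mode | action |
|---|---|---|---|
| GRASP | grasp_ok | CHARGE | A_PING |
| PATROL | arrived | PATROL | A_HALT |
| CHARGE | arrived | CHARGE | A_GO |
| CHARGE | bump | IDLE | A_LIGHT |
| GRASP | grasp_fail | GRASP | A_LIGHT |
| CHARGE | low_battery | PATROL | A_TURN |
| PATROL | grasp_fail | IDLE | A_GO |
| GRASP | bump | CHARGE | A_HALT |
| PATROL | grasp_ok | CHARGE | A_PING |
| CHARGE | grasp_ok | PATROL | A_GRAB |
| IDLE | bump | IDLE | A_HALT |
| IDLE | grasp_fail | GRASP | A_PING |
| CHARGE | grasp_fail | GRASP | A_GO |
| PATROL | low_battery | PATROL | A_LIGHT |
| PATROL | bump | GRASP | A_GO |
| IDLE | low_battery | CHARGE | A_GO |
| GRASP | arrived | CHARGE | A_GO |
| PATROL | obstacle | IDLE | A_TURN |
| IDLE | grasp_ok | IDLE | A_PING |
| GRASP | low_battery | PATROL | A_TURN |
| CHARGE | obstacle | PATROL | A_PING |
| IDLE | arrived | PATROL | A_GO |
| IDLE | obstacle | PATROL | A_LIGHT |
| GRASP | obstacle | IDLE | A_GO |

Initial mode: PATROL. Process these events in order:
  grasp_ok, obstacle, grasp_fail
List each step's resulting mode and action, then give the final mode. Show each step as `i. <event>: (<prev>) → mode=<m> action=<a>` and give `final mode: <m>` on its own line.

1. grasp_ok: (PATROL) → mode=CHARGE action=A_PING
2. obstacle: (CHARGE) → mode=PATROL action=A_PING
3. grasp_fail: (PATROL) → mode=IDLE action=A_GO

final mode: IDLE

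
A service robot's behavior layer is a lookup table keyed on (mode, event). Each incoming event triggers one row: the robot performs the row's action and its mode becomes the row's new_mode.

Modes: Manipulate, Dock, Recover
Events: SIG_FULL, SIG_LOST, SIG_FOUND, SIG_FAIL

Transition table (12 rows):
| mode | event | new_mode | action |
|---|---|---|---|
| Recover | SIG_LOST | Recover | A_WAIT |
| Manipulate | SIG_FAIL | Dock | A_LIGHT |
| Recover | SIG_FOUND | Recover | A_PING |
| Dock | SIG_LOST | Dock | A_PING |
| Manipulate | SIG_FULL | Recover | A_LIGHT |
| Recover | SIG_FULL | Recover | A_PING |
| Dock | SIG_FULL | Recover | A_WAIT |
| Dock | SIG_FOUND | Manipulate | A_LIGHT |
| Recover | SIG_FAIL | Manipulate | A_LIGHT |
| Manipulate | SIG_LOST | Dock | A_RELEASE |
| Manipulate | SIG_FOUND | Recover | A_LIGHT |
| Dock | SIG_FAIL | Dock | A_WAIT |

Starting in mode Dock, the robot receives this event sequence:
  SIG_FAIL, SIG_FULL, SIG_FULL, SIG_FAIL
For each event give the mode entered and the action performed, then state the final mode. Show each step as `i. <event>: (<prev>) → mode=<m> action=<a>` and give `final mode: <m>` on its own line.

final mode: Manipulate

1. SIG_FAIL: (Dock) → mode=Dock action=A_WAIT
2. SIG_FULL: (Dock) → mode=Recover action=A_WAIT
3. SIG_FULL: (Recover) → mode=Recover action=A_PING
4. SIG_FAIL: (Recover) → mode=Manipulate action=A_LIGHT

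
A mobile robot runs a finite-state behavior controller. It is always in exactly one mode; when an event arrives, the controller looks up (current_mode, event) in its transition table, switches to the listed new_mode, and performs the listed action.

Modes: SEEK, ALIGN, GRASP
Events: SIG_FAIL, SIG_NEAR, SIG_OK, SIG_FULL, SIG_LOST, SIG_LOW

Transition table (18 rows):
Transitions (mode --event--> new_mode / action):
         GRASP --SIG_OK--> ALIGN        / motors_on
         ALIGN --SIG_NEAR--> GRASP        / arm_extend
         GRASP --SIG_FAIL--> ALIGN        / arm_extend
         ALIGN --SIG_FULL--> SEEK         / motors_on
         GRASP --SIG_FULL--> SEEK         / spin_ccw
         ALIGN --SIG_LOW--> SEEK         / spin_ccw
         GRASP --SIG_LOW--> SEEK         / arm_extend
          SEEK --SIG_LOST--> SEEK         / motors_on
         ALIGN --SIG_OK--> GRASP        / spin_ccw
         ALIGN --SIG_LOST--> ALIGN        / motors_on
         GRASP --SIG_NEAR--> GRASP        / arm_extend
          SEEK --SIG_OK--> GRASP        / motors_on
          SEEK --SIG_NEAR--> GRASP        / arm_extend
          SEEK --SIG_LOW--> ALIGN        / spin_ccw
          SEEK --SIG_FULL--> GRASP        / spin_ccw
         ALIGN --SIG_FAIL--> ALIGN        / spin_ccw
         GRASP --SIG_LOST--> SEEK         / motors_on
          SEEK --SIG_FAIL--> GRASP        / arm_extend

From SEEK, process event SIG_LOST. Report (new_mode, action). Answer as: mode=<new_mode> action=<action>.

mode=SEEK action=motors_on

current mode = SEEK; filter table to that mode:
  (SEEK, SIG_LOST) → (SEEK, motors_on)  ← event matches
  (SEEK, SIG_OK) → (GRASP, motors_on)
  (SEEK, SIG_NEAR) → (GRASP, arm_extend)
  (SEEK, SIG_LOW) → (ALIGN, spin_ccw)
  (SEEK, SIG_FULL) → (GRASP, spin_ccw)
  (SEEK, SIG_FAIL) → (GRASP, arm_extend)
event = SIG_LOST selects (SEEK, motors_on)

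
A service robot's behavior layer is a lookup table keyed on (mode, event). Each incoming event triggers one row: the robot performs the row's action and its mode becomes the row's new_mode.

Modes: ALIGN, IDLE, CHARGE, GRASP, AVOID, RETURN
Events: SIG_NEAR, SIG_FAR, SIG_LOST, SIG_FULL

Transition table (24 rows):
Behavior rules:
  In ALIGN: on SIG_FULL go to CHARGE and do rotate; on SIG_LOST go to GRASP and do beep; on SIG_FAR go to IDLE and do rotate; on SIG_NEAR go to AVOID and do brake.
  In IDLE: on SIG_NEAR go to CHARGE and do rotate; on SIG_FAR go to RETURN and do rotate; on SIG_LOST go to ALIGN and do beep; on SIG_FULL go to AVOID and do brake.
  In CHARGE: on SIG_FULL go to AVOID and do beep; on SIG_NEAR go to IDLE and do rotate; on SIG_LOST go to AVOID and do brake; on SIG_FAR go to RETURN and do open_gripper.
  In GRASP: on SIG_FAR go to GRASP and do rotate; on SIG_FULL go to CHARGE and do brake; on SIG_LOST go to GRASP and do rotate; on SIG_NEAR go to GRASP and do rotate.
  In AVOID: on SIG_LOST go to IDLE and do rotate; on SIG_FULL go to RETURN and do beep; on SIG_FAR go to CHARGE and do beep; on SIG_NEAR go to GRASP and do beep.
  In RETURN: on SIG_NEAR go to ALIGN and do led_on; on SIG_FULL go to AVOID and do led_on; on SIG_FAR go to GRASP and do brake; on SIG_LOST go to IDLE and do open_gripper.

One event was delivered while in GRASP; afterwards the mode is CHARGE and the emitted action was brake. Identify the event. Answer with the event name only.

SIG_FULL

try SIG_NEAR: (GRASP, SIG_NEAR) → (GRASP, rotate)
try SIG_FAR: (GRASP, SIG_FAR) → (GRASP, rotate)
try SIG_LOST: (GRASP, SIG_LOST) → (GRASP, rotate)
try SIG_FULL: (GRASP, SIG_FULL) → (CHARGE, brake)  ← matches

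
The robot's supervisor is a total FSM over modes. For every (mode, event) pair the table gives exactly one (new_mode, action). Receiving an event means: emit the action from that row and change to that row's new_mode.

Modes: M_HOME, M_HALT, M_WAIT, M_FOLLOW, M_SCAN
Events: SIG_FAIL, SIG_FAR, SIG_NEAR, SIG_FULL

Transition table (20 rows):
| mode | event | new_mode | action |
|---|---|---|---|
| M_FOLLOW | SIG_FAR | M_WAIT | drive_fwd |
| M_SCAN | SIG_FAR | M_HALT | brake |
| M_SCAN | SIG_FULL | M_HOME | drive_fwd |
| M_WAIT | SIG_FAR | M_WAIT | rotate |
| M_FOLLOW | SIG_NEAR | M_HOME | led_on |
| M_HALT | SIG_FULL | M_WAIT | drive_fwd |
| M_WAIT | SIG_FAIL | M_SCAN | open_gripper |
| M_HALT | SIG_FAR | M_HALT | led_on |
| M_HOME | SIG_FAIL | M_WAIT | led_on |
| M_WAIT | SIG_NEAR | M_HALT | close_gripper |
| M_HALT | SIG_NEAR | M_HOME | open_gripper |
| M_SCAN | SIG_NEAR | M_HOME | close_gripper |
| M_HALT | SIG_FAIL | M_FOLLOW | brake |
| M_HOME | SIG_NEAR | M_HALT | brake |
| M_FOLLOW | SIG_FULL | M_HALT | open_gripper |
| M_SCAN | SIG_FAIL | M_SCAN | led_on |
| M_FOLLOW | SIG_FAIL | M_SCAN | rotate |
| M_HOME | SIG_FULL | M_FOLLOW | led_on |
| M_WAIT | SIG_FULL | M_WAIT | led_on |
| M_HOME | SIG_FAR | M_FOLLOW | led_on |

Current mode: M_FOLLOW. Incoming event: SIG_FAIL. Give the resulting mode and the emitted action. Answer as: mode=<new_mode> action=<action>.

mode=M_SCAN action=rotate

current mode = M_FOLLOW; filter table to that mode:
  (M_FOLLOW, SIG_FAR) → (M_WAIT, drive_fwd)
  (M_FOLLOW, SIG_NEAR) → (M_HOME, led_on)
  (M_FOLLOW, SIG_FULL) → (M_HALT, open_gripper)
  (M_FOLLOW, SIG_FAIL) → (M_SCAN, rotate)  ← event matches
event = SIG_FAIL selects (M_SCAN, rotate)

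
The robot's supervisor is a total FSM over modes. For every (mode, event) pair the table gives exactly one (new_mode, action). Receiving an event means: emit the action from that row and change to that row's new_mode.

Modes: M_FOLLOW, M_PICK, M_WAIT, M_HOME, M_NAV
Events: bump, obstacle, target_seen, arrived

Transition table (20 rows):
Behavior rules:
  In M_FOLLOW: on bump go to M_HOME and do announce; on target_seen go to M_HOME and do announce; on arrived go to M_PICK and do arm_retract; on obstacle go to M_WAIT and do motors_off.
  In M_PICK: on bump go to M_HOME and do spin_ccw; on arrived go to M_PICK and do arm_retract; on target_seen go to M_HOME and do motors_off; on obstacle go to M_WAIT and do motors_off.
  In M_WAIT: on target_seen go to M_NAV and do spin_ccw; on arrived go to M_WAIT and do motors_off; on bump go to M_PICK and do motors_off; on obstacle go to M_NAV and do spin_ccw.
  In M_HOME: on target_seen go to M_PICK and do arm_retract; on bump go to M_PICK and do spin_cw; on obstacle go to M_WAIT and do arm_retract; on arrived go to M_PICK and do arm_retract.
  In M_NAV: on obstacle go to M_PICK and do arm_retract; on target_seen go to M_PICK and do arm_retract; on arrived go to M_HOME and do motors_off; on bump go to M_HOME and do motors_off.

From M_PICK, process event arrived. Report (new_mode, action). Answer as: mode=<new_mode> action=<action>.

mode=M_PICK action=arm_retract

current mode = M_PICK; filter table to that mode:
  (M_PICK, bump) → (M_HOME, spin_ccw)
  (M_PICK, arrived) → (M_PICK, arm_retract)  ← event matches
  (M_PICK, target_seen) → (M_HOME, motors_off)
  (M_PICK, obstacle) → (M_WAIT, motors_off)
event = arrived selects (M_PICK, arm_retract)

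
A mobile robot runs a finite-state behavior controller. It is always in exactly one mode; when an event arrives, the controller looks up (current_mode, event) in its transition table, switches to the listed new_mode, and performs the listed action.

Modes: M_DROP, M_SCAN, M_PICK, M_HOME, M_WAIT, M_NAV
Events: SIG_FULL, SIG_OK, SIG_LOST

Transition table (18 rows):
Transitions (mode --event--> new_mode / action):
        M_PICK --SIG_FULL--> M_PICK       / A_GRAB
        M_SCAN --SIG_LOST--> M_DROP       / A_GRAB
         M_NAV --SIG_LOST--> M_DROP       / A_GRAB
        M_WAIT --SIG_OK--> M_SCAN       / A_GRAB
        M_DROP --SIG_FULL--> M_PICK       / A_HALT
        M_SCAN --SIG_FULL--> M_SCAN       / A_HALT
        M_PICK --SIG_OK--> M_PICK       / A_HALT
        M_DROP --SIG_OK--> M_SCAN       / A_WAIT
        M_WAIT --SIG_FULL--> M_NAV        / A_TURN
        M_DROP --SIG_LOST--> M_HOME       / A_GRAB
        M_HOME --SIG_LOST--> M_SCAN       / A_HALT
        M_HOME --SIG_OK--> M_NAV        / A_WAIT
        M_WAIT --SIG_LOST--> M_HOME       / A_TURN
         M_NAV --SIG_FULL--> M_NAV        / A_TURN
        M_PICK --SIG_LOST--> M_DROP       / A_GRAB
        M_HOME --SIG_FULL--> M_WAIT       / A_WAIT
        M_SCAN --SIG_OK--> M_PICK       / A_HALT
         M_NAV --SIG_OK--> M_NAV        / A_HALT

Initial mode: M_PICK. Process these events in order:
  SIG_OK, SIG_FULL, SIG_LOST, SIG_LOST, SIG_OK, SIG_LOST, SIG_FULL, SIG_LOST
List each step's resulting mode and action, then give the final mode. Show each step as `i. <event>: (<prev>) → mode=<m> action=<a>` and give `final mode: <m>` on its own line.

final mode: M_DROP

1. SIG_OK: (M_PICK) → mode=M_PICK action=A_HALT
2. SIG_FULL: (M_PICK) → mode=M_PICK action=A_GRAB
3. SIG_LOST: (M_PICK) → mode=M_DROP action=A_GRAB
4. SIG_LOST: (M_DROP) → mode=M_HOME action=A_GRAB
5. SIG_OK: (M_HOME) → mode=M_NAV action=A_WAIT
6. SIG_LOST: (M_NAV) → mode=M_DROP action=A_GRAB
7. SIG_FULL: (M_DROP) → mode=M_PICK action=A_HALT
8. SIG_LOST: (M_PICK) → mode=M_DROP action=A_GRAB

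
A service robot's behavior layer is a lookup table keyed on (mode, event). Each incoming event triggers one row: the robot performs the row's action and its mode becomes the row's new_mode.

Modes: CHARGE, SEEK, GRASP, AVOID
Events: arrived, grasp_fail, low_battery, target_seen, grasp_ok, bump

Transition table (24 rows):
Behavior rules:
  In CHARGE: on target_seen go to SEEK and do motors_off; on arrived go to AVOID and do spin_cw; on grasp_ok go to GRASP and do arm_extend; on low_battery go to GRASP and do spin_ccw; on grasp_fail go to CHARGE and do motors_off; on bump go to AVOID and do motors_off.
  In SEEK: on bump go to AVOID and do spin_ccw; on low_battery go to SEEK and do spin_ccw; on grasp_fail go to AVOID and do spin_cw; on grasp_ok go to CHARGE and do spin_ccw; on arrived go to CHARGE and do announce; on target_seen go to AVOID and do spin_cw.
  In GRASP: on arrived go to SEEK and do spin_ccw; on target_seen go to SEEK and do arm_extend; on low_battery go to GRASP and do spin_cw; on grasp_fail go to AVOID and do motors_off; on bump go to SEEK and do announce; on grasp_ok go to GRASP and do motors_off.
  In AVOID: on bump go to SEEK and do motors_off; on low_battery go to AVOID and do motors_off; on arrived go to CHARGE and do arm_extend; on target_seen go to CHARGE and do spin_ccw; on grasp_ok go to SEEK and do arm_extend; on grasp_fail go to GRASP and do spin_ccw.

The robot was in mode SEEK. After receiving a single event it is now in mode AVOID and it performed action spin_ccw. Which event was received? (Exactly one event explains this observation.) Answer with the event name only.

bump

try arrived: (SEEK, arrived) → (CHARGE, announce)
try grasp_fail: (SEEK, grasp_fail) → (AVOID, spin_cw)
try low_battery: (SEEK, low_battery) → (SEEK, spin_ccw)
try target_seen: (SEEK, target_seen) → (AVOID, spin_cw)
try grasp_ok: (SEEK, grasp_ok) → (CHARGE, spin_ccw)
try bump: (SEEK, bump) → (AVOID, spin_ccw)  ← matches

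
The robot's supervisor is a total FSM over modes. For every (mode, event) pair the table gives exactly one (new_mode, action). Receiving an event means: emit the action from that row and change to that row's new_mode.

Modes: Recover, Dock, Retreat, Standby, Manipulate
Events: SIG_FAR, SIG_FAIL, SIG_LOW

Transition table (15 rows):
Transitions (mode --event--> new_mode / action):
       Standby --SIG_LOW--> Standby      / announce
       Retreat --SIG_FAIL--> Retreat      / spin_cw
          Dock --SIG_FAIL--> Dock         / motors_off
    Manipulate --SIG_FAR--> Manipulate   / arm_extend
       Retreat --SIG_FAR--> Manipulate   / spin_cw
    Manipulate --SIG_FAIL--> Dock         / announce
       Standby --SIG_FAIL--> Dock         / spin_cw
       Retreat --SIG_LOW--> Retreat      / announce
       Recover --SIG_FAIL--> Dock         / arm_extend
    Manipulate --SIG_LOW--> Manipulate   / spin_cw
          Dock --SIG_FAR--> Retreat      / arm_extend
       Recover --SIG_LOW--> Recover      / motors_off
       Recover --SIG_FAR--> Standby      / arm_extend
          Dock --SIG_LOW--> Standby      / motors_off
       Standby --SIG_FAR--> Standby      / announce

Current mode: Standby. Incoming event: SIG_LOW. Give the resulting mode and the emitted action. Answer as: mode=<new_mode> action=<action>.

current mode = Standby; filter table to that mode:
  (Standby, SIG_LOW) → (Standby, announce)  ← event matches
  (Standby, SIG_FAIL) → (Dock, spin_cw)
  (Standby, SIG_FAR) → (Standby, announce)
event = SIG_LOW selects (Standby, announce)

mode=Standby action=announce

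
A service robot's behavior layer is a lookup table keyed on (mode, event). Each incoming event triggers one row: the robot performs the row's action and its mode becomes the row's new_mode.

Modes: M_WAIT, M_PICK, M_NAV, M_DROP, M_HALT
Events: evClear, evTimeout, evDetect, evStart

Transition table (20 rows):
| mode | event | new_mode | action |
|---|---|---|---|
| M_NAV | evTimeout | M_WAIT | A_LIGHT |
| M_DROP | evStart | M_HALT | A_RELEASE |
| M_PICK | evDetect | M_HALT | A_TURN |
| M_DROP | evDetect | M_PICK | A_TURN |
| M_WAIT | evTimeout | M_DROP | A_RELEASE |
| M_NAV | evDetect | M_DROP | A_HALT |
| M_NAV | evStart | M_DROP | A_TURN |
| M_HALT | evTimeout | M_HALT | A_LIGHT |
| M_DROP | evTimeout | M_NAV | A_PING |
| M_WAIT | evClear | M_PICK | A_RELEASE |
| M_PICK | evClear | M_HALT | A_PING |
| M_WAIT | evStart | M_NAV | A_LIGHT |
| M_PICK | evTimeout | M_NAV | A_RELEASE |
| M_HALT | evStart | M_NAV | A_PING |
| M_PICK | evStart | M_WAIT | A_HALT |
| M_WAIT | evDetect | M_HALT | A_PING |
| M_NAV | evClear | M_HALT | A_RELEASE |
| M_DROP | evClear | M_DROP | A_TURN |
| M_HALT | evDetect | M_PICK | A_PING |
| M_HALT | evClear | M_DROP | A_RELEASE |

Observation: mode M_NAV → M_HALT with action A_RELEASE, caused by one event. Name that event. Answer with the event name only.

evClear

try evClear: (M_NAV, evClear) → (M_HALT, A_RELEASE)  ← matches
try evTimeout: (M_NAV, evTimeout) → (M_WAIT, A_LIGHT)
try evDetect: (M_NAV, evDetect) → (M_DROP, A_HALT)
try evStart: (M_NAV, evStart) → (M_DROP, A_TURN)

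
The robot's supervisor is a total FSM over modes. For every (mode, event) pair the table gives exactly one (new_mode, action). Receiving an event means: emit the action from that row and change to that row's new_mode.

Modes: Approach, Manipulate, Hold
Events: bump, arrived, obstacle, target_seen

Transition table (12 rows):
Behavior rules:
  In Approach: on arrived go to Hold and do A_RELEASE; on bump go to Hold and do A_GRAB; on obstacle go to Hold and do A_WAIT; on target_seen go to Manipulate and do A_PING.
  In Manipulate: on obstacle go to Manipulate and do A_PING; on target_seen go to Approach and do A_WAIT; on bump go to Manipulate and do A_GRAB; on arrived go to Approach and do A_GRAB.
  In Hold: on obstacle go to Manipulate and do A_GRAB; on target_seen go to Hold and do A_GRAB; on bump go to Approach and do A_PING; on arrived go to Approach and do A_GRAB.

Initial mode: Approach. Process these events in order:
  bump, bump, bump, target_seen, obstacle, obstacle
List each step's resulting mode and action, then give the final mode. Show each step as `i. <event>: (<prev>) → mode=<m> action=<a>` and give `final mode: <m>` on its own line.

final mode: Manipulate

1. bump: (Approach) → mode=Hold action=A_GRAB
2. bump: (Hold) → mode=Approach action=A_PING
3. bump: (Approach) → mode=Hold action=A_GRAB
4. target_seen: (Hold) → mode=Hold action=A_GRAB
5. obstacle: (Hold) → mode=Manipulate action=A_GRAB
6. obstacle: (Manipulate) → mode=Manipulate action=A_PING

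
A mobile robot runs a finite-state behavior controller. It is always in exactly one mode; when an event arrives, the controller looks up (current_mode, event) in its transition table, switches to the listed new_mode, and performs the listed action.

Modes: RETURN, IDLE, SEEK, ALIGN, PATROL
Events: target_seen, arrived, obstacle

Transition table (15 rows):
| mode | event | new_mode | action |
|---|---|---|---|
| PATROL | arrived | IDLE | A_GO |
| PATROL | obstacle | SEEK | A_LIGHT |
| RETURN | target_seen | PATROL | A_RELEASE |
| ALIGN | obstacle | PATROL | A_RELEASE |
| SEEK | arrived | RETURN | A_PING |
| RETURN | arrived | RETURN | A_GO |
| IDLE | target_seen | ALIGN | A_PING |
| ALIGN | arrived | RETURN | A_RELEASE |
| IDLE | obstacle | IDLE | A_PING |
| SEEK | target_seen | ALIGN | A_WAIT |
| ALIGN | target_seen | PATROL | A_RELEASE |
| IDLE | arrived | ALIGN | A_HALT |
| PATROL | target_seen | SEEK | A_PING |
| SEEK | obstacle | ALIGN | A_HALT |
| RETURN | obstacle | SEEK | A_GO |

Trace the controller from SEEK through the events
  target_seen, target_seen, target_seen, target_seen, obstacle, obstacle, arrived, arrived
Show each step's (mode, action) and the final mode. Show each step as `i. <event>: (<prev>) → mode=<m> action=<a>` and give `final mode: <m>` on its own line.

1. target_seen: (SEEK) → mode=ALIGN action=A_WAIT
2. target_seen: (ALIGN) → mode=PATROL action=A_RELEASE
3. target_seen: (PATROL) → mode=SEEK action=A_PING
4. target_seen: (SEEK) → mode=ALIGN action=A_WAIT
5. obstacle: (ALIGN) → mode=PATROL action=A_RELEASE
6. obstacle: (PATROL) → mode=SEEK action=A_LIGHT
7. arrived: (SEEK) → mode=RETURN action=A_PING
8. arrived: (RETURN) → mode=RETURN action=A_GO

final mode: RETURN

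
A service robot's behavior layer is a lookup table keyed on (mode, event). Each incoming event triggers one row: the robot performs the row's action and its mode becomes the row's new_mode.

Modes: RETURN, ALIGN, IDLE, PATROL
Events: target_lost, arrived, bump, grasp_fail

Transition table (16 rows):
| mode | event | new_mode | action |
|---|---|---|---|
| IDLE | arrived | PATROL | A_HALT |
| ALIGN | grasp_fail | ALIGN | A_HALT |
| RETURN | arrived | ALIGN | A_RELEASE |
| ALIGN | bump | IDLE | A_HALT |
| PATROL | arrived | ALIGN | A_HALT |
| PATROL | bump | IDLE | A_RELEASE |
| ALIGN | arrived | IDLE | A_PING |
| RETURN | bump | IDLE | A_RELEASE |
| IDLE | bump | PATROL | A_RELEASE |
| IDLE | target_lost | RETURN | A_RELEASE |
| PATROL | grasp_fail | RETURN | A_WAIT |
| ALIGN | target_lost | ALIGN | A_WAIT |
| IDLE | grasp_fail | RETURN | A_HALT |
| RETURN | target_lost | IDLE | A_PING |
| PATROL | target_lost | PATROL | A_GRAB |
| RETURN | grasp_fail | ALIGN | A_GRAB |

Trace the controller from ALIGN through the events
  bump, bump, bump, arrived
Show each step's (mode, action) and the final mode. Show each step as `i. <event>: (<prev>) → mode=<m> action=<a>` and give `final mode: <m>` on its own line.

final mode: PATROL

1. bump: (ALIGN) → mode=IDLE action=A_HALT
2. bump: (IDLE) → mode=PATROL action=A_RELEASE
3. bump: (PATROL) → mode=IDLE action=A_RELEASE
4. arrived: (IDLE) → mode=PATROL action=A_HALT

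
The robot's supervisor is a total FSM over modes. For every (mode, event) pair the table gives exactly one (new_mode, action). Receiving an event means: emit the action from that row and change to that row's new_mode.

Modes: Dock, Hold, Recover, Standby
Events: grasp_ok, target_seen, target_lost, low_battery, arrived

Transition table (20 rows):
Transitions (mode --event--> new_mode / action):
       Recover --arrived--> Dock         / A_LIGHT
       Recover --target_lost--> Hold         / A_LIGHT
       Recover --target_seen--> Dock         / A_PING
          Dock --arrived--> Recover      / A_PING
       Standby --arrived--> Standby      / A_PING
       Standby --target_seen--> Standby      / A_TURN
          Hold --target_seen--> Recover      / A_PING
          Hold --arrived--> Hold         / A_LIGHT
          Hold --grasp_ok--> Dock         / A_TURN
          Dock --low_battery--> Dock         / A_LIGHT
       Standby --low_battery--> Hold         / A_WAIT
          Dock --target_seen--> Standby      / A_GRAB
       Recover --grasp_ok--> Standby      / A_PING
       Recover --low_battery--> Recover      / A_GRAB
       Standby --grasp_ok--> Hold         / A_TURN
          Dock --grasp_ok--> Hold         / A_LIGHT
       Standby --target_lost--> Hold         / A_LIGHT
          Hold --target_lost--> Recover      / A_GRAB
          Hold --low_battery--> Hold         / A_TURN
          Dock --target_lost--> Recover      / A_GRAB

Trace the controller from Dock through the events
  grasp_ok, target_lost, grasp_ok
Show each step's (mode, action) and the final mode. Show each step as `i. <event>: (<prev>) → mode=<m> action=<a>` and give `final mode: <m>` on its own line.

1. grasp_ok: (Dock) → mode=Hold action=A_LIGHT
2. target_lost: (Hold) → mode=Recover action=A_GRAB
3. grasp_ok: (Recover) → mode=Standby action=A_PING

final mode: Standby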